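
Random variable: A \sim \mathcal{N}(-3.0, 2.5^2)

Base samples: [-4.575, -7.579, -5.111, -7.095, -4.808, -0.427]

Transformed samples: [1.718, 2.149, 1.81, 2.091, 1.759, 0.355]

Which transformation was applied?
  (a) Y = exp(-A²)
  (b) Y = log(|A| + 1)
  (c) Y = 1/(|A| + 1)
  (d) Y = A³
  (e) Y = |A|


Checking option (b) Y = log(|A| + 1):
  A = -4.575 -> Y = 1.718 ✓
  A = -7.579 -> Y = 2.149 ✓
  A = -5.111 -> Y = 1.81 ✓
All samples match this transformation.

(b) log(|A| + 1)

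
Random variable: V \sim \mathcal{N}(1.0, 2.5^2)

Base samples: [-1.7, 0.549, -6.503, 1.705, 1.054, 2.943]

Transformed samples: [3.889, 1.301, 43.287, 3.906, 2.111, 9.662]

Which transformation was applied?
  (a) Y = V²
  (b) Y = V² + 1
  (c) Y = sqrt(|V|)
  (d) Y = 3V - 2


Checking option (b) Y = V² + 1:
  V = -1.7 -> Y = 3.889 ✓
  V = 0.549 -> Y = 1.301 ✓
  V = -6.503 -> Y = 43.287 ✓
All samples match this transformation.

(b) V² + 1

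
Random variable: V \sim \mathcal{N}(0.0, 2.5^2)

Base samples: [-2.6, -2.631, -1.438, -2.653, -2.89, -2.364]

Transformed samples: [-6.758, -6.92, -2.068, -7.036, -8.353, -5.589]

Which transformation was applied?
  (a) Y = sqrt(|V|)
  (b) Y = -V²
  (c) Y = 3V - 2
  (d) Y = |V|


Checking option (b) Y = -V²:
  V = -2.6 -> Y = -6.758 ✓
  V = -2.631 -> Y = -6.92 ✓
  V = -1.438 -> Y = -2.068 ✓
All samples match this transformation.

(b) -V²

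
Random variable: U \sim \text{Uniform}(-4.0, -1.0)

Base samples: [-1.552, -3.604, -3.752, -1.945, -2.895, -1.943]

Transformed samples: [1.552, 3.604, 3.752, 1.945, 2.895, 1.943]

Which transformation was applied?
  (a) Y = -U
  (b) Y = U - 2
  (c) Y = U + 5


Checking option (a) Y = -U:
  U = -1.552 -> Y = 1.552 ✓
  U = -3.604 -> Y = 3.604 ✓
  U = -3.752 -> Y = 3.752 ✓
All samples match this transformation.

(a) -U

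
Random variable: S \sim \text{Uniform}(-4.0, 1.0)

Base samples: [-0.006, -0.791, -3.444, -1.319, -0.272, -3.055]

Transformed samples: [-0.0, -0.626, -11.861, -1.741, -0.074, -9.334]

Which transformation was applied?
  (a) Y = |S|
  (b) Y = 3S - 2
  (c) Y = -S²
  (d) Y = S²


Checking option (c) Y = -S²:
  S = -0.006 -> Y = -0.0 ✓
  S = -0.791 -> Y = -0.626 ✓
  S = -3.444 -> Y = -11.861 ✓
All samples match this transformation.

(c) -S²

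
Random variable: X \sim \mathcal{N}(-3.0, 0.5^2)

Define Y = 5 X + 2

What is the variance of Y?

For Y = aX + b: Var(Y) = a² * Var(X)
Var(X) = 0.5^2 = 0.25
Var(Y) = 5² * 0.25 = 25 * 0.25 = 6.25

6.25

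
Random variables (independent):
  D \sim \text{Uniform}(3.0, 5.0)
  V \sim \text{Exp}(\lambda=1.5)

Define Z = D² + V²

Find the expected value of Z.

E[Z] = E[D²] + E[V²]
E[D²] = Var(D) + E[D]² = 0.33333333 + 16 = 16.333333
E[V²] = Var(V) + E[V]² = 0.44444444 + 0.44444444 = 0.88888889
E[Z] = 16.333333 + 0.88888889 = 17.222222

17.222222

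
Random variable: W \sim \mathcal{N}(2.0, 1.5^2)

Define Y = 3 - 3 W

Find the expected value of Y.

For Y = -3W + 3:
E[Y] = -3 * E[W] + 3
E[W] = 2.0 = 2
E[Y] = -3 * 2 + 3 = -3

-3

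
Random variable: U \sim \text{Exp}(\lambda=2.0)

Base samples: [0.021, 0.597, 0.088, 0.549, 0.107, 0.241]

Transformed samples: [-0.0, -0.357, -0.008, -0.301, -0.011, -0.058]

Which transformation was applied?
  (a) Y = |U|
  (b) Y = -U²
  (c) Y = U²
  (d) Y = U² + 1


Checking option (b) Y = -U²:
  U = 0.021 -> Y = -0.0 ✓
  U = 0.597 -> Y = -0.357 ✓
  U = 0.088 -> Y = -0.008 ✓
All samples match this transformation.

(b) -U²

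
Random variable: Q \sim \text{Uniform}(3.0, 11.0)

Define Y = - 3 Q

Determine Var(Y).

For Y = aQ + b: Var(Y) = a² * Var(Q)
Var(Q) = (11 - 3)^2/12 = 5.3333333
Var(Y) = (-3)² * 5.3333333 = 9 * 5.3333333 = 48

48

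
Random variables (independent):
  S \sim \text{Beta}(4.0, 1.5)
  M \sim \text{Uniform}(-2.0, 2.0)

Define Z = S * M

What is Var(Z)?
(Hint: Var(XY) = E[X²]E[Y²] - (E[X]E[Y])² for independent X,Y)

Var(XY) = E[X²]E[Y²] - (E[X]E[Y])²
E[S] = 0.72727273, Var(S) = 0.03051494
E[M] = 0, Var(M) = 1.3333333
E[S²] = 0.03051494 + 0.72727273² = 0.55944056
E[M²] = 1.3333333 + 0² = 1.3333333
Var(Z) = 0.55944056*1.3333333 - (0.72727273*0)²
= 0.74592075 - 0 = 0.74592075

0.74592075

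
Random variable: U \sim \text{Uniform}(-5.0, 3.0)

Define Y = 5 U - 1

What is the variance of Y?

For Y = aU + b: Var(Y) = a² * Var(U)
Var(U) = (3 + 5)^2/12 = 5.3333333
Var(Y) = 5² * 5.3333333 = 25 * 5.3333333 = 133.33333

133.33333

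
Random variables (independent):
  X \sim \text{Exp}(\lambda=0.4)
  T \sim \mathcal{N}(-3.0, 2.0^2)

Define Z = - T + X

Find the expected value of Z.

E[Z] = 1*E[X] - 1*E[T]
E[X] = 2.5
E[T] = -3
E[Z] = 1*2.5 - 1*(-3) = 5.5

5.5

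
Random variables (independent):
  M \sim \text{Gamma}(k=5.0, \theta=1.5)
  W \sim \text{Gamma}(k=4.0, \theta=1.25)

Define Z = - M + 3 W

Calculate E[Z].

E[Z] = -1*E[M] + 3*E[W]
E[M] = 7.5
E[W] = 5
E[Z] = -1*7.5 + 3*5 = 7.5

7.5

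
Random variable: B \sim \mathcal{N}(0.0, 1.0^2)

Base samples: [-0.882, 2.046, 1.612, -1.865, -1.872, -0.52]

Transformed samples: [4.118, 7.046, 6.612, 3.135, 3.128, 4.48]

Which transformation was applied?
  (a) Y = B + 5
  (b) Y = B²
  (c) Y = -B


Checking option (a) Y = B + 5:
  B = -0.882 -> Y = 4.118 ✓
  B = 2.046 -> Y = 7.046 ✓
  B = 1.612 -> Y = 6.612 ✓
All samples match this transformation.

(a) B + 5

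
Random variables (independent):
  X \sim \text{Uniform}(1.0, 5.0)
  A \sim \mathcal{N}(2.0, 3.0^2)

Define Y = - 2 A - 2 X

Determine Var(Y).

For independent RVs: Var(aX + bY) = a²Var(X) + b²Var(Y)
Var(X) = 1.3333333
Var(A) = 9
Var(Y) = (-2)²*1.3333333 + (-2)²*9
= 4*1.3333333 + 4*9 = 41.333333

41.333333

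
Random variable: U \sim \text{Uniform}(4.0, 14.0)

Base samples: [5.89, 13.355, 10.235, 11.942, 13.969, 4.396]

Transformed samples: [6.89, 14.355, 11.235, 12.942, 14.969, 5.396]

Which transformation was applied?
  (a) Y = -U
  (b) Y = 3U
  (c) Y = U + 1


Checking option (c) Y = U + 1:
  U = 5.89 -> Y = 6.89 ✓
  U = 13.355 -> Y = 14.355 ✓
  U = 10.235 -> Y = 11.235 ✓
All samples match this transformation.

(c) U + 1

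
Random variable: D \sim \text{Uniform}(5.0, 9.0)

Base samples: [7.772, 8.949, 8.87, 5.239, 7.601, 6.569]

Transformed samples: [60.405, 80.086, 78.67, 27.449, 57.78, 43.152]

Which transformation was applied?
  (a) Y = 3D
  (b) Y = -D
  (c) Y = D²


Checking option (c) Y = D²:
  D = 7.772 -> Y = 60.405 ✓
  D = 8.949 -> Y = 80.086 ✓
  D = 8.87 -> Y = 78.67 ✓
All samples match this transformation.

(c) D²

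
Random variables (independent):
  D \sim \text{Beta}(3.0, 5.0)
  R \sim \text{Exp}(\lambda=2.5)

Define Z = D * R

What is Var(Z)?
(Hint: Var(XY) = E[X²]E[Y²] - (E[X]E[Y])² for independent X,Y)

Var(XY) = E[X²]E[Y²] - (E[X]E[Y])²
E[D] = 0.375, Var(D) = 0.026041667
E[R] = 0.4, Var(R) = 0.16
E[D²] = 0.026041667 + 0.375² = 0.16666667
E[R²] = 0.16 + 0.4² = 0.32
Var(Z) = 0.16666667*0.32 - (0.375*0.4)²
= 0.053333333 - 0.0225 = 0.030833333

0.030833333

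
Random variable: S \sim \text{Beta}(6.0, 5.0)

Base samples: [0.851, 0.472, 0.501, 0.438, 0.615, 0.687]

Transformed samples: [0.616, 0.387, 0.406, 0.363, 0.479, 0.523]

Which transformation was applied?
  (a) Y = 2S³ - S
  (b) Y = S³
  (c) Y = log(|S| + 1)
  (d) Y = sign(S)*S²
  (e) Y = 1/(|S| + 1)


Checking option (c) Y = log(|S| + 1):
  S = 0.851 -> Y = 0.616 ✓
  S = 0.472 -> Y = 0.387 ✓
  S = 0.501 -> Y = 0.406 ✓
All samples match this transformation.

(c) log(|S| + 1)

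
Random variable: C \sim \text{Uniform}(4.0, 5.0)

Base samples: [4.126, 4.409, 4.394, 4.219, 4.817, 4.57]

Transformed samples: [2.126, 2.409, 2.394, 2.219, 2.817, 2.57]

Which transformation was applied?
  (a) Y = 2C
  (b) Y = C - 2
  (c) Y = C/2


Checking option (b) Y = C - 2:
  C = 4.126 -> Y = 2.126 ✓
  C = 4.409 -> Y = 2.409 ✓
  C = 4.394 -> Y = 2.394 ✓
All samples match this transformation.

(b) C - 2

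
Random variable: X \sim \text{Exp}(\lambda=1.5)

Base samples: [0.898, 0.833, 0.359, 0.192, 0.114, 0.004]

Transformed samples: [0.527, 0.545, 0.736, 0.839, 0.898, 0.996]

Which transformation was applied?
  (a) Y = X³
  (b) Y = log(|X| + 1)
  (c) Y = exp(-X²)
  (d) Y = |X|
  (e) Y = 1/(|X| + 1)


Checking option (e) Y = 1/(|X| + 1):
  X = 0.898 -> Y = 0.527 ✓
  X = 0.833 -> Y = 0.545 ✓
  X = 0.359 -> Y = 0.736 ✓
All samples match this transformation.

(e) 1/(|X| + 1)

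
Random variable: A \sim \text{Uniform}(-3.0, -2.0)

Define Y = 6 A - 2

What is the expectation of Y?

For Y = 6A - 2:
E[Y] = 6 * E[A] - 2
E[A] = (-3 - 2)/2 = -2.5
E[Y] = 6 * (-2.5) - 2 = -17

-17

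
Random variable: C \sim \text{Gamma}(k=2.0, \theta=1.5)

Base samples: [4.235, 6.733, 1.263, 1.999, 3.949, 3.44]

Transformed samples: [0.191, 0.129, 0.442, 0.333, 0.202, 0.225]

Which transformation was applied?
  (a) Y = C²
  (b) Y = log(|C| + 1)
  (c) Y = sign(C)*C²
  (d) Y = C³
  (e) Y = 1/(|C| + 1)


Checking option (e) Y = 1/(|C| + 1):
  C = 4.235 -> Y = 0.191 ✓
  C = 6.733 -> Y = 0.129 ✓
  C = 1.263 -> Y = 0.442 ✓
All samples match this transformation.

(e) 1/(|C| + 1)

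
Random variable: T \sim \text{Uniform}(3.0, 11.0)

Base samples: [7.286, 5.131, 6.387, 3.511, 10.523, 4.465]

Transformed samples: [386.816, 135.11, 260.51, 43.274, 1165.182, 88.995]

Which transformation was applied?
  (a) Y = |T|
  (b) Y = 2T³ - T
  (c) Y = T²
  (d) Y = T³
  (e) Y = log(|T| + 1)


Checking option (d) Y = T³:
  T = 7.286 -> Y = 386.816 ✓
  T = 5.131 -> Y = 135.11 ✓
  T = 6.387 -> Y = 260.51 ✓
All samples match this transformation.

(d) T³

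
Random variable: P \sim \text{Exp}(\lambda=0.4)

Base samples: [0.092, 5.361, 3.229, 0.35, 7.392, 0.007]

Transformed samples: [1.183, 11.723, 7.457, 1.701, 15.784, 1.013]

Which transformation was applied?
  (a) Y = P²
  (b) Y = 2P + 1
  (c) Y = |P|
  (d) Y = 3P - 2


Checking option (b) Y = 2P + 1:
  P = 0.092 -> Y = 1.183 ✓
  P = 5.361 -> Y = 11.723 ✓
  P = 3.229 -> Y = 7.457 ✓
All samples match this transformation.

(b) 2P + 1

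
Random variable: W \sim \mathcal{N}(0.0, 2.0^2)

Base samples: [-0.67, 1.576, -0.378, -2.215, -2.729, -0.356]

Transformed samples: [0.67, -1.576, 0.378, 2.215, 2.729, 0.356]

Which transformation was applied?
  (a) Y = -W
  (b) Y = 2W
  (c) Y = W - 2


Checking option (a) Y = -W:
  W = -0.67 -> Y = 0.67 ✓
  W = 1.576 -> Y = -1.576 ✓
  W = -0.378 -> Y = 0.378 ✓
All samples match this transformation.

(a) -W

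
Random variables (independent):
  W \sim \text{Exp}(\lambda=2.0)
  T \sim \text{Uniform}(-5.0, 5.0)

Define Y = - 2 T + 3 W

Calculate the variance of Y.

For independent RVs: Var(aX + bY) = a²Var(X) + b²Var(Y)
Var(W) = 0.25
Var(T) = 8.3333333
Var(Y) = 3²*0.25 + (-2)²*8.3333333
= 9*0.25 + 4*8.3333333 = 35.583333

35.583333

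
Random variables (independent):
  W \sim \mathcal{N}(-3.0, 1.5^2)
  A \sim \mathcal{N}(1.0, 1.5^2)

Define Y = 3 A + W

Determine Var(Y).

For independent RVs: Var(aX + bY) = a²Var(X) + b²Var(Y)
Var(W) = 2.25
Var(A) = 2.25
Var(Y) = 1²*2.25 + 3²*2.25
= 1*2.25 + 9*2.25 = 22.5

22.5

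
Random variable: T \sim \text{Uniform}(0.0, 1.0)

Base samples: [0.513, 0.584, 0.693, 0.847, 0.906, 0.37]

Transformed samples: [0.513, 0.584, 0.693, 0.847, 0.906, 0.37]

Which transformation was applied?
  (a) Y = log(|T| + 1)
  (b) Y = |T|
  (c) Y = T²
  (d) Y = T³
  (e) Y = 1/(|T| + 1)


Checking option (b) Y = |T|:
  T = 0.513 -> Y = 0.513 ✓
  T = 0.584 -> Y = 0.584 ✓
  T = 0.693 -> Y = 0.693 ✓
All samples match this transformation.

(b) |T|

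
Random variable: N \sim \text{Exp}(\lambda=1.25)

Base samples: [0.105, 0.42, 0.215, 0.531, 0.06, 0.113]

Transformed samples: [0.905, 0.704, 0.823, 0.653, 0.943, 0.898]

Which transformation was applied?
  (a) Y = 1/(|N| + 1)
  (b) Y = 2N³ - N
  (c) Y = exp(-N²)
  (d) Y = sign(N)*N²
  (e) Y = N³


Checking option (a) Y = 1/(|N| + 1):
  N = 0.105 -> Y = 0.905 ✓
  N = 0.42 -> Y = 0.704 ✓
  N = 0.215 -> Y = 0.823 ✓
All samples match this transformation.

(a) 1/(|N| + 1)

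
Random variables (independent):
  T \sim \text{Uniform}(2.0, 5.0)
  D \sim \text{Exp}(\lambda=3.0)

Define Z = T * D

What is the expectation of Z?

For independent RVs: E[XY] = E[X]*E[Y]
E[T] = 3.5
E[D] = 0.33333333
E[Z] = 3.5 * 0.33333333 = 1.1666667

1.1666667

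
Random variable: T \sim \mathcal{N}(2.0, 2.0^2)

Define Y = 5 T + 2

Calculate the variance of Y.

For Y = aT + b: Var(Y) = a² * Var(T)
Var(T) = 2.0^2 = 4
Var(Y) = 5² * 4 = 25 * 4 = 100

100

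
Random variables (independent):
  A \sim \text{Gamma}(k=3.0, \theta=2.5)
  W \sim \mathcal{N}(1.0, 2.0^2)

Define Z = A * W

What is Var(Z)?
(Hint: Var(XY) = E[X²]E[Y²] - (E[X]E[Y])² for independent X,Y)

Var(XY) = E[X²]E[Y²] - (E[X]E[Y])²
E[A] = 7.5, Var(A) = 18.75
E[W] = 1, Var(W) = 4
E[A²] = 18.75 + 7.5² = 75
E[W²] = 4 + 1² = 5
Var(Z) = 75*5 - (7.5*1)²
= 375 - 56.25 = 318.75

318.75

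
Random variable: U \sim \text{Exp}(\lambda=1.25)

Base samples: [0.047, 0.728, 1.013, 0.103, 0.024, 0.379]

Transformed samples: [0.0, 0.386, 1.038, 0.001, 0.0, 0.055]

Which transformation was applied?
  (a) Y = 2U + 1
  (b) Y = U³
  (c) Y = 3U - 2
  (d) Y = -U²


Checking option (b) Y = U³:
  U = 0.047 -> Y = 0.0 ✓
  U = 0.728 -> Y = 0.386 ✓
  U = 1.013 -> Y = 1.038 ✓
All samples match this transformation.

(b) U³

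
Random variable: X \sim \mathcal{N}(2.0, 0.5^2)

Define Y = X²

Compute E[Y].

Using E[X²] = Var(X) + (E[X])²:
E[X] = 2
Var(X) = 0.5^2 = 0.25
E[X²] = 0.25 + 2² = 0.25 + 4 = 4.25

4.25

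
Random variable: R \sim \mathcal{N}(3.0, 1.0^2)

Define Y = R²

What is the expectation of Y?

Using E[X²] = Var(X) + (E[X])²:
E[R] = 3
Var(R) = 1.0^2 = 1
E[R²] = 1 + 3² = 1 + 9 = 10

10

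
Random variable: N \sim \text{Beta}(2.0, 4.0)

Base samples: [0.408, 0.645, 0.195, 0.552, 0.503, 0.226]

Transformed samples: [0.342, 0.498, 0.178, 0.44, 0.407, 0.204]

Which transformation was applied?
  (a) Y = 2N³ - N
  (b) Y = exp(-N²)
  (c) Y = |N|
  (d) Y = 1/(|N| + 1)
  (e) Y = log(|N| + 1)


Checking option (e) Y = log(|N| + 1):
  N = 0.408 -> Y = 0.342 ✓
  N = 0.645 -> Y = 0.498 ✓
  N = 0.195 -> Y = 0.178 ✓
All samples match this transformation.

(e) log(|N| + 1)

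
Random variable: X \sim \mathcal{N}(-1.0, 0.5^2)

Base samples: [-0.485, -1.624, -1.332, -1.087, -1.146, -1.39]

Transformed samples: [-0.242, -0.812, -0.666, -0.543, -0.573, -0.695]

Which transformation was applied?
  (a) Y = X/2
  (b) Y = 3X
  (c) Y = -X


Checking option (a) Y = X/2:
  X = -0.485 -> Y = -0.242 ✓
  X = -1.624 -> Y = -0.812 ✓
  X = -1.332 -> Y = -0.666 ✓
All samples match this transformation.

(a) X/2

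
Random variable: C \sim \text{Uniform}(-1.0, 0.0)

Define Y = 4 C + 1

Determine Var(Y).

For Y = aC + b: Var(Y) = a² * Var(C)
Var(C) = (0 + 1)^2/12 = 0.083333333
Var(Y) = 4² * 0.083333333 = 16 * 0.083333333 = 1.3333333

1.3333333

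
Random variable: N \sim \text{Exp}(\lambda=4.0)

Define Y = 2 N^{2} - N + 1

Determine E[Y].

E[Y] = 2*E[N²] - 1*E[N] + 1
E[N] = 0.25
E[N²] = Var(N) + (E[N])² = 0.0625 + 0.0625 = 0.125
E[Y] = 2*0.125 - 1*0.25 + 1 = 1

1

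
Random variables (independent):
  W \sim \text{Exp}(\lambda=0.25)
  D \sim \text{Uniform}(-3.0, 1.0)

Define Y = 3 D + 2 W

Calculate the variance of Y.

For independent RVs: Var(aX + bY) = a²Var(X) + b²Var(Y)
Var(W) = 16
Var(D) = 1.3333333
Var(Y) = 2²*16 + 3²*1.3333333
= 4*16 + 9*1.3333333 = 76

76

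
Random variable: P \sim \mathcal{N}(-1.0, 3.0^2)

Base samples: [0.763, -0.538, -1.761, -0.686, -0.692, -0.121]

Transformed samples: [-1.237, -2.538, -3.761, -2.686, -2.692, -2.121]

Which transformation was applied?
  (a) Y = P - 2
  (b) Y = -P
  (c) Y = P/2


Checking option (a) Y = P - 2:
  P = 0.763 -> Y = -1.237 ✓
  P = -0.538 -> Y = -2.538 ✓
  P = -1.761 -> Y = -3.761 ✓
All samples match this transformation.

(a) P - 2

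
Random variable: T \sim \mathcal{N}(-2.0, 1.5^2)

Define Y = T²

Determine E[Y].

Using E[X²] = Var(X) + (E[X])²:
E[T] = -2
Var(T) = 1.5^2 = 2.25
E[T²] = 2.25 + (-2)² = 2.25 + 4 = 6.25

6.25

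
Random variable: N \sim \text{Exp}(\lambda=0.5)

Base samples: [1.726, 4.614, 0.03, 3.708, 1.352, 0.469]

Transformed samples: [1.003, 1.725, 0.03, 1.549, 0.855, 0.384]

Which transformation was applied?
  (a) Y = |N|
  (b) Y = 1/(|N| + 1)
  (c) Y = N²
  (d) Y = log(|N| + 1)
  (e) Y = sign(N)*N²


Checking option (d) Y = log(|N| + 1):
  N = 1.726 -> Y = 1.003 ✓
  N = 4.614 -> Y = 1.725 ✓
  N = 0.03 -> Y = 0.03 ✓
All samples match this transformation.

(d) log(|N| + 1)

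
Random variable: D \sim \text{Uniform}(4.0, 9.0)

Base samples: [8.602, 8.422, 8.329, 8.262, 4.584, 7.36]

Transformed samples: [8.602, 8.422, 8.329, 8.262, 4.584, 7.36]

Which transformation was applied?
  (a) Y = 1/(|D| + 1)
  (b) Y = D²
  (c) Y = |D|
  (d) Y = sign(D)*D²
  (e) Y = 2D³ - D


Checking option (c) Y = |D|:
  D = 8.602 -> Y = 8.602 ✓
  D = 8.422 -> Y = 8.422 ✓
  D = 8.329 -> Y = 8.329 ✓
All samples match this transformation.

(c) |D|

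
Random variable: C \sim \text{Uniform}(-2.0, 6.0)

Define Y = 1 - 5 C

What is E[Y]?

For Y = -5C + 1:
E[Y] = -5 * E[C] + 1
E[C] = (-2 + 6)/2 = 2
E[Y] = -5 * 2 + 1 = -9

-9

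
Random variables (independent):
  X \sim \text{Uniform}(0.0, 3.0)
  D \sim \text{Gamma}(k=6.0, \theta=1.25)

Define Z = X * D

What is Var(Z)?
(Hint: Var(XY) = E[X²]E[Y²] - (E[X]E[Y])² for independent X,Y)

Var(XY) = E[X²]E[Y²] - (E[X]E[Y])²
E[X] = 1.5, Var(X) = 0.75
E[D] = 7.5, Var(D) = 9.375
E[X²] = 0.75 + 1.5² = 3
E[D²] = 9.375 + 7.5² = 65.625
Var(Z) = 3*65.625 - (1.5*7.5)²
= 196.875 - 126.5625 = 70.3125

70.3125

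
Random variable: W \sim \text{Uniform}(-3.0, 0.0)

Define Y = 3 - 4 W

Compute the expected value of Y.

For Y = -4W + 3:
E[Y] = -4 * E[W] + 3
E[W] = (-3 + 0)/2 = -1.5
E[Y] = -4 * (-1.5) + 3 = 9

9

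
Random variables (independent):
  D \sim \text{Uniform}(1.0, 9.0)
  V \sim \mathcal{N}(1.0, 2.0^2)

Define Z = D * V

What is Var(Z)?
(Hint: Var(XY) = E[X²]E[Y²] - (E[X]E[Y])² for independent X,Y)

Var(XY) = E[X²]E[Y²] - (E[X]E[Y])²
E[D] = 5, Var(D) = 5.3333333
E[V] = 1, Var(V) = 4
E[D²] = 5.3333333 + 5² = 30.333333
E[V²] = 4 + 1² = 5
Var(Z) = 30.333333*5 - (5*1)²
= 151.66667 - 25 = 126.66667

126.66667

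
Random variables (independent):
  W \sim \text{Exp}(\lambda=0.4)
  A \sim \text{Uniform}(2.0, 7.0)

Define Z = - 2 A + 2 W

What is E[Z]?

E[Z] = 2*E[W] - 2*E[A]
E[W] = 2.5
E[A] = 4.5
E[Z] = 2*2.5 - 2*4.5 = -4

-4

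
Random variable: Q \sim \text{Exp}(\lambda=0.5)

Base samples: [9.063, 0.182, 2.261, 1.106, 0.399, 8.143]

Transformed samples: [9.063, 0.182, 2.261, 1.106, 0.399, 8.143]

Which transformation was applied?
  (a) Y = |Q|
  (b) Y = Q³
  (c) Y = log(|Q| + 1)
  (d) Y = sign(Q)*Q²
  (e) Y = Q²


Checking option (a) Y = |Q|:
  Q = 9.063 -> Y = 9.063 ✓
  Q = 0.182 -> Y = 0.182 ✓
  Q = 2.261 -> Y = 2.261 ✓
All samples match this transformation.

(a) |Q|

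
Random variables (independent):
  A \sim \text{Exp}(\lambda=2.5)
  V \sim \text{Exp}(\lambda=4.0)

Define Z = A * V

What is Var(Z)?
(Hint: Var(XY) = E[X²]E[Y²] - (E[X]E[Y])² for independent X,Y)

Var(XY) = E[X²]E[Y²] - (E[X]E[Y])²
E[A] = 0.4, Var(A) = 0.16
E[V] = 0.25, Var(V) = 0.0625
E[A²] = 0.16 + 0.4² = 0.32
E[V²] = 0.0625 + 0.25² = 0.125
Var(Z) = 0.32*0.125 - (0.4*0.25)²
= 0.04 - 0.01 = 0.03

0.03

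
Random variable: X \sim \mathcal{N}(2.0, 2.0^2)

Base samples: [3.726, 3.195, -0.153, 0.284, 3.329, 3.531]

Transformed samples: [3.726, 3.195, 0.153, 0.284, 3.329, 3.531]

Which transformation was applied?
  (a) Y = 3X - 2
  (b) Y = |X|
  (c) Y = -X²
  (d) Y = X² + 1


Checking option (b) Y = |X|:
  X = 3.726 -> Y = 3.726 ✓
  X = 3.195 -> Y = 3.195 ✓
  X = -0.153 -> Y = 0.153 ✓
All samples match this transformation.

(b) |X|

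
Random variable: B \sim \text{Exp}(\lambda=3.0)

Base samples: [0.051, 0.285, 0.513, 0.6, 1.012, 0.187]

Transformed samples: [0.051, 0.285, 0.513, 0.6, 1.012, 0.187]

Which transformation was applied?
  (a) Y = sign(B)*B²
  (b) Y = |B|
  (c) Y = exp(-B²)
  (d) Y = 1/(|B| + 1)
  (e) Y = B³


Checking option (b) Y = |B|:
  B = 0.051 -> Y = 0.051 ✓
  B = 0.285 -> Y = 0.285 ✓
  B = 0.513 -> Y = 0.513 ✓
All samples match this transformation.

(b) |B|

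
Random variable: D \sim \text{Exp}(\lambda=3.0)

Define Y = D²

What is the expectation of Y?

E[D²] = Var(D) + (E[D])² = 0.11111111 + 0.11111111 = 0.22222222

0.22222222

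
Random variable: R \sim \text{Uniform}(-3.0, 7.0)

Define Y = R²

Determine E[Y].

Using E[X²] = Var(X) + (E[X])²:
E[R] = 2
Var(R) = (7 + 3)^2/12 = 8.3333333
E[R²] = 8.3333333 + 2² = 8.3333333 + 4 = 12.333333

12.333333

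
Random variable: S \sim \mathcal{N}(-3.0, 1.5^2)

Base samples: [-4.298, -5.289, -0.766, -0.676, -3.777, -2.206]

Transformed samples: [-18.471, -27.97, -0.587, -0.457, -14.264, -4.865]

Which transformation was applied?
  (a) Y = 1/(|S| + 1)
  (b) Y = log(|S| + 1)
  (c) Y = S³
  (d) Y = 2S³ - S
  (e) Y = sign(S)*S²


Checking option (e) Y = sign(S)*S²:
  S = -4.298 -> Y = -18.471 ✓
  S = -5.289 -> Y = -27.97 ✓
  S = -0.766 -> Y = -0.587 ✓
All samples match this transformation.

(e) sign(S)*S²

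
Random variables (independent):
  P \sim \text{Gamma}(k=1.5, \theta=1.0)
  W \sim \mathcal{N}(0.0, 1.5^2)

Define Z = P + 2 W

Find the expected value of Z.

E[Z] = 1*E[P] + 2*E[W]
E[P] = 1.5
E[W] = 0
E[Z] = 1*1.5 + 2*0 = 1.5

1.5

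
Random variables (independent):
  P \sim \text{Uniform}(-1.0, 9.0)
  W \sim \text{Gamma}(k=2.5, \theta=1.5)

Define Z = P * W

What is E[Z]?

For independent RVs: E[XY] = E[X]*E[Y]
E[P] = 4
E[W] = 3.75
E[Z] = 4 * 3.75 = 15

15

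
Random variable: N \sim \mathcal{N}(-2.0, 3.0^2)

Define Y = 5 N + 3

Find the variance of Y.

For Y = aN + b: Var(Y) = a² * Var(N)
Var(N) = 3.0^2 = 9
Var(Y) = 5² * 9 = 25 * 9 = 225

225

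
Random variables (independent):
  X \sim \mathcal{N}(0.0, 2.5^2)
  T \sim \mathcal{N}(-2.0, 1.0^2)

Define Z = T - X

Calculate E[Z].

E[Z] = -1*E[X] + 1*E[T]
E[X] = 0
E[T] = -2
E[Z] = -1*0 + 1*(-2) = -2

-2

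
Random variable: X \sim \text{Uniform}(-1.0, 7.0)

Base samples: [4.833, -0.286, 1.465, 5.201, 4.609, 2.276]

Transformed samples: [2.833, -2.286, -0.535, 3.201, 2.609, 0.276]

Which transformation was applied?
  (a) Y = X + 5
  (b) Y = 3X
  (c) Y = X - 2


Checking option (c) Y = X - 2:
  X = 4.833 -> Y = 2.833 ✓
  X = -0.286 -> Y = -2.286 ✓
  X = 1.465 -> Y = -0.535 ✓
All samples match this transformation.

(c) X - 2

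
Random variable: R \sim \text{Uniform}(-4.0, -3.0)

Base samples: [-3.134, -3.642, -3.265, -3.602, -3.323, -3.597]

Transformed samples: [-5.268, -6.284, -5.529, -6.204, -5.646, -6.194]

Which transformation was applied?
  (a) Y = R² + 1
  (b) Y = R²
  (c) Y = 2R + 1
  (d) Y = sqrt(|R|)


Checking option (c) Y = 2R + 1:
  R = -3.134 -> Y = -5.268 ✓
  R = -3.642 -> Y = -6.284 ✓
  R = -3.265 -> Y = -5.529 ✓
All samples match this transformation.

(c) 2R + 1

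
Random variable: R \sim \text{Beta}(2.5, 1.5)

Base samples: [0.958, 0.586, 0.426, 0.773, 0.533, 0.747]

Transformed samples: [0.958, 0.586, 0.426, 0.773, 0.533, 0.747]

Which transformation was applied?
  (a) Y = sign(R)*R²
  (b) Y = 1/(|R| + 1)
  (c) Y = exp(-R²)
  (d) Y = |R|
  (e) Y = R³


Checking option (d) Y = |R|:
  R = 0.958 -> Y = 0.958 ✓
  R = 0.586 -> Y = 0.586 ✓
  R = 0.426 -> Y = 0.426 ✓
All samples match this transformation.

(d) |R|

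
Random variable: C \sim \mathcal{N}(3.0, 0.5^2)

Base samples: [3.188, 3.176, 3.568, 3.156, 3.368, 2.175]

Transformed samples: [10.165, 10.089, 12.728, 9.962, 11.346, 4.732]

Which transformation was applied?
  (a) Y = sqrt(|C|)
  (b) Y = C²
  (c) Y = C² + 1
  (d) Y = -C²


Checking option (b) Y = C²:
  C = 3.188 -> Y = 10.165 ✓
  C = 3.176 -> Y = 10.089 ✓
  C = 3.568 -> Y = 12.728 ✓
All samples match this transformation.

(b) C²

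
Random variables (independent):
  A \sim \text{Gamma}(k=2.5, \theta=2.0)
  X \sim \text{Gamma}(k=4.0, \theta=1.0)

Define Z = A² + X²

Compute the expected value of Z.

E[Z] = E[A²] + E[X²]
E[A²] = Var(A) + E[A]² = 10 + 25 = 35
E[X²] = Var(X) + E[X]² = 4 + 16 = 20
E[Z] = 35 + 20 = 55

55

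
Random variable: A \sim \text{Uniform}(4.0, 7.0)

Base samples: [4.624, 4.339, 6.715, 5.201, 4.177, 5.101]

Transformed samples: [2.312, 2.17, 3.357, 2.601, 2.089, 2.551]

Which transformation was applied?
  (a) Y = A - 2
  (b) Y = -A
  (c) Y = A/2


Checking option (c) Y = A/2:
  A = 4.624 -> Y = 2.312 ✓
  A = 4.339 -> Y = 2.17 ✓
  A = 6.715 -> Y = 3.357 ✓
All samples match this transformation.

(c) A/2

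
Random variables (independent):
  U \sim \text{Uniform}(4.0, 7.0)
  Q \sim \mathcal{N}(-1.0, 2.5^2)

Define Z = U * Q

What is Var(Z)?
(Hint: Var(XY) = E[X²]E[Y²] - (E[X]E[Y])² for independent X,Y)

Var(XY) = E[X²]E[Y²] - (E[X]E[Y])²
E[U] = 5.5, Var(U) = 0.75
E[Q] = -1, Var(Q) = 6.25
E[U²] = 0.75 + 5.5² = 31
E[Q²] = 6.25 + (-1)² = 7.25
Var(Z) = 31*7.25 - (5.5*(-1))²
= 224.75 - 30.25 = 194.5

194.5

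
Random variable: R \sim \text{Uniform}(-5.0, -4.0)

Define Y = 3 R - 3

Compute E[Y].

For Y = 3R - 3:
E[Y] = 3 * E[R] - 3
E[R] = (-5 - 4)/2 = -4.5
E[Y] = 3 * (-4.5) - 3 = -16.5

-16.5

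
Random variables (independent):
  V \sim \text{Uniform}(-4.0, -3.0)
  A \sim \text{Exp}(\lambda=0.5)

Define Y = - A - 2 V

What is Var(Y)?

For independent RVs: Var(aX + bY) = a²Var(X) + b²Var(Y)
Var(V) = 0.083333333
Var(A) = 4
Var(Y) = (-2)²*0.083333333 + (-1)²*4
= 4*0.083333333 + 1*4 = 4.3333333

4.3333333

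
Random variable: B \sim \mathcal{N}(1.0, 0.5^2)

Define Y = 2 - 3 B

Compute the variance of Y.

For Y = aB + b: Var(Y) = a² * Var(B)
Var(B) = 0.5^2 = 0.25
Var(Y) = (-3)² * 0.25 = 9 * 0.25 = 2.25

2.25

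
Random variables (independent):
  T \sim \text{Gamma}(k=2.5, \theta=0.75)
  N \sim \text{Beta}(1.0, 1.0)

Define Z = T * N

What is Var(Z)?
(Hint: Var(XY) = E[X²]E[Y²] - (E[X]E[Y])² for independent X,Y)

Var(XY) = E[X²]E[Y²] - (E[X]E[Y])²
E[T] = 1.875, Var(T) = 1.40625
E[N] = 0.5, Var(N) = 0.083333333
E[T²] = 1.40625 + 1.875² = 4.921875
E[N²] = 0.083333333 + 0.5² = 0.33333333
Var(Z) = 4.921875*0.33333333 - (1.875*0.5)²
= 1.640625 - 0.87890625 = 0.76171875

0.76171875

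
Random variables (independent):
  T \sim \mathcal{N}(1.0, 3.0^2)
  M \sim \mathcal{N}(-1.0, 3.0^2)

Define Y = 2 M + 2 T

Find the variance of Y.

For independent RVs: Var(aX + bY) = a²Var(X) + b²Var(Y)
Var(T) = 9
Var(M) = 9
Var(Y) = 2²*9 + 2²*9
= 4*9 + 4*9 = 72

72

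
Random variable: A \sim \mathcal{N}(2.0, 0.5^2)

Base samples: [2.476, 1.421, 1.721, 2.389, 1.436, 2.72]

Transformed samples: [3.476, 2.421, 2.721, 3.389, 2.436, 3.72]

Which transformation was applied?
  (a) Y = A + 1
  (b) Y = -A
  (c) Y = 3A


Checking option (a) Y = A + 1:
  A = 2.476 -> Y = 3.476 ✓
  A = 1.421 -> Y = 2.421 ✓
  A = 1.721 -> Y = 2.721 ✓
All samples match this transformation.

(a) A + 1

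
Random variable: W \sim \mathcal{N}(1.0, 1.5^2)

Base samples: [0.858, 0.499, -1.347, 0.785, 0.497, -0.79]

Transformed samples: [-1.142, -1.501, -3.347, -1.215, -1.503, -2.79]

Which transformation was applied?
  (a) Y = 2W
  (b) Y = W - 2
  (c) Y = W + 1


Checking option (b) Y = W - 2:
  W = 0.858 -> Y = -1.142 ✓
  W = 0.499 -> Y = -1.501 ✓
  W = -1.347 -> Y = -3.347 ✓
All samples match this transformation.

(b) W - 2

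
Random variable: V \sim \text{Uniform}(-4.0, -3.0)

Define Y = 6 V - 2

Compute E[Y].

For Y = 6V - 2:
E[Y] = 6 * E[V] - 2
E[V] = (-4 - 3)/2 = -3.5
E[Y] = 6 * (-3.5) - 2 = -23

-23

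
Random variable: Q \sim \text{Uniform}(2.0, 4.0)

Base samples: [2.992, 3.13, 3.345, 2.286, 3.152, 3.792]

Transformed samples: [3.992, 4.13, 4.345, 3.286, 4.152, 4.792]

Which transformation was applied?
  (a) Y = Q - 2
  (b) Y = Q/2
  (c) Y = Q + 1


Checking option (c) Y = Q + 1:
  Q = 2.992 -> Y = 3.992 ✓
  Q = 3.13 -> Y = 4.13 ✓
  Q = 3.345 -> Y = 4.345 ✓
All samples match this transformation.

(c) Q + 1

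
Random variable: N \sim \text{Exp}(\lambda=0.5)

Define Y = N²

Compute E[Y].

Using E[X²] = Var(X) + (E[X])²:
E[N] = 2
Var(N) = 1/0.5^2 = 4
E[N²] = 4 + 2² = 4 + 4 = 8

8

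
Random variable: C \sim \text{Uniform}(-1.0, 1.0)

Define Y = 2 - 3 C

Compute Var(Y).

For Y = aC + b: Var(Y) = a² * Var(C)
Var(C) = (1 + 1)^2/12 = 0.33333333
Var(Y) = (-3)² * 0.33333333 = 9 * 0.33333333 = 3

3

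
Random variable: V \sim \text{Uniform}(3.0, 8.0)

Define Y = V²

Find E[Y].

Using E[X²] = Var(X) + (E[X])²:
E[V] = 5.5
Var(V) = (8 - 3)^2/12 = 2.0833333
E[V²] = 2.0833333 + 5.5² = 2.0833333 + 30.25 = 32.333333

32.333333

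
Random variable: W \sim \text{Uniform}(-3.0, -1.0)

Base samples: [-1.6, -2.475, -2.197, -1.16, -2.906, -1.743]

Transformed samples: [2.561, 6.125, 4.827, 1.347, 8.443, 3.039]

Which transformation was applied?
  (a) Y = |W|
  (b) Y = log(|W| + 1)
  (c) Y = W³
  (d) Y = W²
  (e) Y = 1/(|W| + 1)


Checking option (d) Y = W²:
  W = -1.6 -> Y = 2.561 ✓
  W = -2.475 -> Y = 6.125 ✓
  W = -2.197 -> Y = 4.827 ✓
All samples match this transformation.

(d) W²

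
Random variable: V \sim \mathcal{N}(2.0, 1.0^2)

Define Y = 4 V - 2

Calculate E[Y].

For Y = 4V - 2:
E[Y] = 4 * E[V] - 2
E[V] = 2.0 = 2
E[Y] = 4 * 2 - 2 = 6

6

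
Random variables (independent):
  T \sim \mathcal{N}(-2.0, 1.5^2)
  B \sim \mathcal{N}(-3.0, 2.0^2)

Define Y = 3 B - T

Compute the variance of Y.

For independent RVs: Var(aX + bY) = a²Var(X) + b²Var(Y)
Var(T) = 2.25
Var(B) = 4
Var(Y) = (-1)²*2.25 + 3²*4
= 1*2.25 + 9*4 = 38.25

38.25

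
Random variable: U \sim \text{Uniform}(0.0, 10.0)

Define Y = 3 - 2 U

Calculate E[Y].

For Y = -2U + 3:
E[Y] = -2 * E[U] + 3
E[U] = (0 + 10)/2 = 5
E[Y] = -2 * 5 + 3 = -7

-7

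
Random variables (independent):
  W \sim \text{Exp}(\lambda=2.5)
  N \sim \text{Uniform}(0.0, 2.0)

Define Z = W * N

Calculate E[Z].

For independent RVs: E[XY] = E[X]*E[Y]
E[W] = 0.4
E[N] = 1
E[Z] = 0.4 * 1 = 0.4

0.4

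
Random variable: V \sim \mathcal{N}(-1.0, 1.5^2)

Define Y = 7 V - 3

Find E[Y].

For Y = 7V - 3:
E[Y] = 7 * E[V] - 3
E[V] = -1.0 = -1
E[Y] = 7 * (-1) - 3 = -10

-10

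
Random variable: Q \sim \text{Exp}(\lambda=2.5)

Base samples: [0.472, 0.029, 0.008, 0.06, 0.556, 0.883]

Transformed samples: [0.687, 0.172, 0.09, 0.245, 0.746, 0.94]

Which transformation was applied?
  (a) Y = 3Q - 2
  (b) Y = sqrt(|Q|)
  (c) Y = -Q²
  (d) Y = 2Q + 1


Checking option (b) Y = sqrt(|Q|):
  Q = 0.472 -> Y = 0.687 ✓
  Q = 0.029 -> Y = 0.172 ✓
  Q = 0.008 -> Y = 0.09 ✓
All samples match this transformation.

(b) sqrt(|Q|)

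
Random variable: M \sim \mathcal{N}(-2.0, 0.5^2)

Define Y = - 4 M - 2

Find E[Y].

For Y = -4M - 2:
E[Y] = -4 * E[M] - 2
E[M] = -2.0 = -2
E[Y] = -4 * (-2) - 2 = 6

6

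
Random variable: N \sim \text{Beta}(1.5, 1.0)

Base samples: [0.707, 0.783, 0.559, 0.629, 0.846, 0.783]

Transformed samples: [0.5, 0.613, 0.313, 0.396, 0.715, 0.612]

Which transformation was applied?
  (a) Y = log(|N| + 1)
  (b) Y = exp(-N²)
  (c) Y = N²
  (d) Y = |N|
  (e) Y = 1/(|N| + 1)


Checking option (c) Y = N²:
  N = 0.707 -> Y = 0.5 ✓
  N = 0.783 -> Y = 0.613 ✓
  N = 0.559 -> Y = 0.313 ✓
All samples match this transformation.

(c) N²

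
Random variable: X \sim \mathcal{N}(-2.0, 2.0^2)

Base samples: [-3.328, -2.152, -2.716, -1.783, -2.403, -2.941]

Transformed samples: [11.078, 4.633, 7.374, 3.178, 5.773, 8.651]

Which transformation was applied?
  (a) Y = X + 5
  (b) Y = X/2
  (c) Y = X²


Checking option (c) Y = X²:
  X = -3.328 -> Y = 11.078 ✓
  X = -2.152 -> Y = 4.633 ✓
  X = -2.716 -> Y = 7.374 ✓
All samples match this transformation.

(c) X²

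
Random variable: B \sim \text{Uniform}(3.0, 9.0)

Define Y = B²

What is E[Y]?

Using E[X²] = Var(X) + (E[X])²:
E[B] = 6
Var(B) = (9 - 3)^2/12 = 3
E[B²] = 3 + 6² = 3 + 36 = 39

39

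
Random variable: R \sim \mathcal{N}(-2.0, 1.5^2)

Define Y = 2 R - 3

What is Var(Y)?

For Y = aR + b: Var(Y) = a² * Var(R)
Var(R) = 1.5^2 = 2.25
Var(Y) = 2² * 2.25 = 4 * 2.25 = 9

9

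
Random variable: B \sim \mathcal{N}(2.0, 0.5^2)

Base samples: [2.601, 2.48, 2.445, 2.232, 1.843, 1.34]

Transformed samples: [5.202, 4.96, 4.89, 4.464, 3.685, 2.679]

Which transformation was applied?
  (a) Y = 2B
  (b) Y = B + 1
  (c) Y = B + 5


Checking option (a) Y = 2B:
  B = 2.601 -> Y = 5.202 ✓
  B = 2.48 -> Y = 4.96 ✓
  B = 2.445 -> Y = 4.89 ✓
All samples match this transformation.

(a) 2B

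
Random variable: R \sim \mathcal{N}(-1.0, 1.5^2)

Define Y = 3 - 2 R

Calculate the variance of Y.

For Y = aR + b: Var(Y) = a² * Var(R)
Var(R) = 1.5^2 = 2.25
Var(Y) = (-2)² * 2.25 = 4 * 2.25 = 9

9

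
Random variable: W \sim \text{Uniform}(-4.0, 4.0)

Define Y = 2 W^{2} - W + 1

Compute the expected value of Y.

E[Y] = 2*E[W²] - 1*E[W] + 1
E[W] = 0
E[W²] = Var(W) + (E[W])² = 5.3333333 + 0 = 5.3333333
E[Y] = 2*5.3333333 - 1*0 + 1 = 11.666667

11.666667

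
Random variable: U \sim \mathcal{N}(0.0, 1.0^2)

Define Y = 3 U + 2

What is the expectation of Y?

For Y = 3U + 2:
E[Y] = 3 * E[U] + 2
E[U] = 0.0 = 0
E[Y] = 3 * 0 + 2 = 2

2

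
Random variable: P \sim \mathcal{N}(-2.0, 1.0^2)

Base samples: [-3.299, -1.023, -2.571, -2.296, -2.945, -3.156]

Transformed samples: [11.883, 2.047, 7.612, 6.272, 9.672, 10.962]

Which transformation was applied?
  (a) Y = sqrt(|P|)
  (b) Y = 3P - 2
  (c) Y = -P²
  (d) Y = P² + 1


Checking option (d) Y = P² + 1:
  P = -3.299 -> Y = 11.883 ✓
  P = -1.023 -> Y = 2.047 ✓
  P = -2.571 -> Y = 7.612 ✓
All samples match this transformation.

(d) P² + 1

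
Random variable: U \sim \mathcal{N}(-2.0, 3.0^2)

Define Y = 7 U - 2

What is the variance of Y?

For Y = aU + b: Var(Y) = a² * Var(U)
Var(U) = 3.0^2 = 9
Var(Y) = 7² * 9 = 49 * 9 = 441

441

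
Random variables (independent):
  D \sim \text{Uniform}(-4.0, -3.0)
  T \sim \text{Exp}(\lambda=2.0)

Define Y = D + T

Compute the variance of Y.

For independent RVs: Var(aX + bY) = a²Var(X) + b²Var(Y)
Var(D) = 0.083333333
Var(T) = 0.25
Var(Y) = 1²*0.083333333 + 1²*0.25
= 1*0.083333333 + 1*0.25 = 0.33333333

0.33333333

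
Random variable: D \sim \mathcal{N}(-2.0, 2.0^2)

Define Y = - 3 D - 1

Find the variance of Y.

For Y = aD + b: Var(Y) = a² * Var(D)
Var(D) = 2.0^2 = 4
Var(Y) = (-3)² * 4 = 9 * 4 = 36

36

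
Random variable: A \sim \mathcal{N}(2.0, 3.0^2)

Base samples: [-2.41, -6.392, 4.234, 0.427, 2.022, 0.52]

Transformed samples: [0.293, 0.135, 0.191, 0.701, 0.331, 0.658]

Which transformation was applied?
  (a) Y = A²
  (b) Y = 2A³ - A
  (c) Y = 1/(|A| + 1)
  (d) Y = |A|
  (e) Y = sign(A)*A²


Checking option (c) Y = 1/(|A| + 1):
  A = -2.41 -> Y = 0.293 ✓
  A = -6.392 -> Y = 0.135 ✓
  A = 4.234 -> Y = 0.191 ✓
All samples match this transformation.

(c) 1/(|A| + 1)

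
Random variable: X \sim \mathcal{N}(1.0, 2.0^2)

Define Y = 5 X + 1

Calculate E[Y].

For Y = 5X + 1:
E[Y] = 5 * E[X] + 1
E[X] = 1.0 = 1
E[Y] = 5 * 1 + 1 = 6

6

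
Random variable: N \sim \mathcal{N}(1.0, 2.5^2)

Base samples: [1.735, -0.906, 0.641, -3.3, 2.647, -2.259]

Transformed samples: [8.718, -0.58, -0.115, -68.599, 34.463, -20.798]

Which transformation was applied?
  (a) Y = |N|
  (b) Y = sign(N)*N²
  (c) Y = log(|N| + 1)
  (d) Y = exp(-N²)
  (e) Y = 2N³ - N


Checking option (e) Y = 2N³ - N:
  N = 1.735 -> Y = 8.718 ✓
  N = -0.906 -> Y = -0.58 ✓
  N = 0.641 -> Y = -0.115 ✓
All samples match this transformation.

(e) 2N³ - N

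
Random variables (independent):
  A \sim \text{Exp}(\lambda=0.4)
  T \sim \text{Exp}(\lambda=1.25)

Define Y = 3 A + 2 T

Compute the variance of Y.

For independent RVs: Var(aX + bY) = a²Var(X) + b²Var(Y)
Var(A) = 6.25
Var(T) = 0.64
Var(Y) = 3²*6.25 + 2²*0.64
= 9*6.25 + 4*0.64 = 58.81

58.81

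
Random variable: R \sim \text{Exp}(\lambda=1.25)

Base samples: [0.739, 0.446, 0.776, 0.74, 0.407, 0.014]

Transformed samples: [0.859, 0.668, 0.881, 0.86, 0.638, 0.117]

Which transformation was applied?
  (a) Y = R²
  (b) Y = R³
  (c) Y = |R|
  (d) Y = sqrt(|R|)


Checking option (d) Y = sqrt(|R|):
  R = 0.739 -> Y = 0.859 ✓
  R = 0.446 -> Y = 0.668 ✓
  R = 0.776 -> Y = 0.881 ✓
All samples match this transformation.

(d) sqrt(|R|)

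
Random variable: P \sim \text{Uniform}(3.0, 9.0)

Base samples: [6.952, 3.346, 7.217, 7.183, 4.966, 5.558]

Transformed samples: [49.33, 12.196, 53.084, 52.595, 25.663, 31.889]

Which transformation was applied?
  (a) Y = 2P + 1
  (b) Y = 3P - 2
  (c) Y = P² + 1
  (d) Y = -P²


Checking option (c) Y = P² + 1:
  P = 6.952 -> Y = 49.33 ✓
  P = 3.346 -> Y = 12.196 ✓
  P = 7.217 -> Y = 53.084 ✓
All samples match this transformation.

(c) P² + 1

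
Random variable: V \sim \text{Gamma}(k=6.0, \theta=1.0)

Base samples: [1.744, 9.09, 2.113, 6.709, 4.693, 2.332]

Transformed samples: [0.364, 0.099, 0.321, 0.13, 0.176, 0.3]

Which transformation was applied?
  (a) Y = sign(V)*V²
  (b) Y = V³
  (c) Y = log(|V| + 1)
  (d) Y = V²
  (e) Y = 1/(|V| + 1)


Checking option (e) Y = 1/(|V| + 1):
  V = 1.744 -> Y = 0.364 ✓
  V = 9.09 -> Y = 0.099 ✓
  V = 2.113 -> Y = 0.321 ✓
All samples match this transformation.

(e) 1/(|V| + 1)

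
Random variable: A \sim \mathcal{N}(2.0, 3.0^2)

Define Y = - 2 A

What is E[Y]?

For Y = -2A:
E[Y] = -2 * E[A]
E[A] = 2.0 = 2
E[Y] = -2 * 2 = -4

-4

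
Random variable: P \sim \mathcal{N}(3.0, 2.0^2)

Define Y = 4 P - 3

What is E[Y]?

For Y = 4P - 3:
E[Y] = 4 * E[P] - 3
E[P] = 3.0 = 3
E[Y] = 4 * 3 - 3 = 9

9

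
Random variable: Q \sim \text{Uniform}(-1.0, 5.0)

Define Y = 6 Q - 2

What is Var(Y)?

For Y = aQ + b: Var(Y) = a² * Var(Q)
Var(Q) = (5 + 1)^2/12 = 3
Var(Y) = 6² * 3 = 36 * 3 = 108

108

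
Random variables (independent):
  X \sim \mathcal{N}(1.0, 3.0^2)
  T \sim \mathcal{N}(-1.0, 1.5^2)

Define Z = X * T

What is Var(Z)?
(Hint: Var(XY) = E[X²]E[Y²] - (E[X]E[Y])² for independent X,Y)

Var(XY) = E[X²]E[Y²] - (E[X]E[Y])²
E[X] = 1, Var(X) = 9
E[T] = -1, Var(T) = 2.25
E[X²] = 9 + 1² = 10
E[T²] = 2.25 + (-1)² = 3.25
Var(Z) = 10*3.25 - (1*(-1))²
= 32.5 - 1 = 31.5

31.5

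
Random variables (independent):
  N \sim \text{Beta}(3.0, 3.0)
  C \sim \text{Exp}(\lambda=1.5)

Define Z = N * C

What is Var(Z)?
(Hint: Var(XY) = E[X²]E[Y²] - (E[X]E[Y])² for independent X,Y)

Var(XY) = E[X²]E[Y²] - (E[X]E[Y])²
E[N] = 0.5, Var(N) = 0.035714286
E[C] = 0.66666667, Var(C) = 0.44444444
E[N²] = 0.035714286 + 0.5² = 0.28571429
E[C²] = 0.44444444 + 0.66666667² = 0.88888889
Var(Z) = 0.28571429*0.88888889 - (0.5*0.66666667)²
= 0.25396825 - 0.11111111 = 0.14285714

0.14285714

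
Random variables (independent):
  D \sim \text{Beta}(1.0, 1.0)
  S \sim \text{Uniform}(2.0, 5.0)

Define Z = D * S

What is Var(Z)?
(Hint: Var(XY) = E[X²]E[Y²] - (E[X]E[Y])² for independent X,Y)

Var(XY) = E[X²]E[Y²] - (E[X]E[Y])²
E[D] = 0.5, Var(D) = 0.083333333
E[S] = 3.5, Var(S) = 0.75
E[D²] = 0.083333333 + 0.5² = 0.33333333
E[S²] = 0.75 + 3.5² = 13
Var(Z) = 0.33333333*13 - (0.5*3.5)²
= 4.3333333 - 3.0625 = 1.2708333

1.2708333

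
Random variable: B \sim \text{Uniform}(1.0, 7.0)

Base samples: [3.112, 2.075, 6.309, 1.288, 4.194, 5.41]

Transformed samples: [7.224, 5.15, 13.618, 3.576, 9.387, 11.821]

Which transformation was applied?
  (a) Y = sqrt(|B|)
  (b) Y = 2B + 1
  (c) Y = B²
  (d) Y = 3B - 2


Checking option (b) Y = 2B + 1:
  B = 3.112 -> Y = 7.224 ✓
  B = 2.075 -> Y = 5.15 ✓
  B = 6.309 -> Y = 13.618 ✓
All samples match this transformation.

(b) 2B + 1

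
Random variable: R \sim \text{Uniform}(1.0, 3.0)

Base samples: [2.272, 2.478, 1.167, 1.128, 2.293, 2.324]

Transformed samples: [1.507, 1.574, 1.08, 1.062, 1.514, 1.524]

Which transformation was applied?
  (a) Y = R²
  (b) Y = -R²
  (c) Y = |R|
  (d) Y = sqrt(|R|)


Checking option (d) Y = sqrt(|R|):
  R = 2.272 -> Y = 1.507 ✓
  R = 2.478 -> Y = 1.574 ✓
  R = 1.167 -> Y = 1.08 ✓
All samples match this transformation.

(d) sqrt(|R|)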